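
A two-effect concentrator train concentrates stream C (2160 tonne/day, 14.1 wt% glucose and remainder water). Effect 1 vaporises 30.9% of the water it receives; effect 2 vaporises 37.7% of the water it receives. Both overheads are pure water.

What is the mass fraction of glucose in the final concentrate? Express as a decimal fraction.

water in feed = 2160×0.859 = 1855.4 tonne/day.
After stage 1: water left = (1−0.309)×1855.4 = 1282.1; stream total = 1586.7 tonne/day.
After stage 2: water left = (1−0.377)×1282.1 = 798.75; final concentrate = 1103.3 tonne/day.
glucose fraction = 304.56/1103.3 = 0.2760.

0.2760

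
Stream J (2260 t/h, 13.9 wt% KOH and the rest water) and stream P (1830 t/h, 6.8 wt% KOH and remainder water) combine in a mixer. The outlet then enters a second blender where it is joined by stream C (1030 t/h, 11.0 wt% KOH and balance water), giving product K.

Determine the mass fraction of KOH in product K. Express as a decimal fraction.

0.108

Overall, product flow = 5120 t/h.
KOH in = 2260×0.139 + 1830×0.068 + 1030×0.110 = 551.88 t/h.
KOH fraction in K = 0.108.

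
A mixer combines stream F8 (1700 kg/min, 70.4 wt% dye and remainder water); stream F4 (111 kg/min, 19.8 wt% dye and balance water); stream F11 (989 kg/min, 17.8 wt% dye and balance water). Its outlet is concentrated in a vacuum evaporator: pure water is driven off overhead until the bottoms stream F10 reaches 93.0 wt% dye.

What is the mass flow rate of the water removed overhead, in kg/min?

dye entering = 1700×0.704 + 111×0.198 + 989×0.178 = 1394.8 kg/min.
All dye reports to F10, so F10 = 1394.8/0.930 = 1499.8 kg/min.
Total feed = 2800 kg/min; overhead = 2800 − 1499.8 = 1300.2 kg/min.

1300 kg/min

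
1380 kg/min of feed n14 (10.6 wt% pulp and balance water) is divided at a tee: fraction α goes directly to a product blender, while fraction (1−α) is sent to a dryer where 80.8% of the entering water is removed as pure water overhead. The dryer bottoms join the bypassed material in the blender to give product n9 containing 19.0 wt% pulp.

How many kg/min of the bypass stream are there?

All 1380×0.106 = 146.28 kg/min of pulp reaches n9, so n9 = 146.28/0.190 = 769.89 kg/min and vapour = 610.11 kg/min.
The evaporator receives (1−α)·1380 of feed at 0.894 water and removes 0.808 of that water:
0.808×0.894×(1−α)×1380 = 610.11
(1−α) = 610.11/996.85 = 0.6120;  α = 0.3880.
Bypass flow = 0.3880×1380 = 535.39 kg/min.

535.4 kg/min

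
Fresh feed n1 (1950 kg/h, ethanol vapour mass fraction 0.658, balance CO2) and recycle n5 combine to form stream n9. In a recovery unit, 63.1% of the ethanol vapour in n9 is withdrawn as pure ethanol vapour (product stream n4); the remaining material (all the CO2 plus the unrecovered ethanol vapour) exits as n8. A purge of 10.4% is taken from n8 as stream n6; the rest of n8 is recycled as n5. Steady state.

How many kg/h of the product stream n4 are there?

1210 kg/h

ethanol vapour in n9: m_A = 1950×0.658 + (1−0.104)·(1−0.631)·m_A, so m_A = 1283.1/0.6694 = 1916.9 kg/h.
Product n4 = 0.631×1916.9 = 1209.5 kg/h.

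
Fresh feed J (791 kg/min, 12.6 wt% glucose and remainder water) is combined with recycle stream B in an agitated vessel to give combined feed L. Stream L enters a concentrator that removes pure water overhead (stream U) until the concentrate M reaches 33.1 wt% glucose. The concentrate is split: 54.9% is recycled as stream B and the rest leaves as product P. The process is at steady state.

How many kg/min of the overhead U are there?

Overall glucose balance (none leaves overhead): glucose in fresh feed = glucose in product, i.e. 791×0.126 = (1−0.549)·M·0.331.
M = 99.666/(0.331×0.451) = 667.64 kg/min.
Recycle B = 0.549×667.64 = 366.53 kg/min.
Combined feed L = 791 + 366.53 = 1157.5 kg/min.
Overhead U = L − M = 1157.5 − 667.64 = 489.89 kg/min.

489.9 kg/min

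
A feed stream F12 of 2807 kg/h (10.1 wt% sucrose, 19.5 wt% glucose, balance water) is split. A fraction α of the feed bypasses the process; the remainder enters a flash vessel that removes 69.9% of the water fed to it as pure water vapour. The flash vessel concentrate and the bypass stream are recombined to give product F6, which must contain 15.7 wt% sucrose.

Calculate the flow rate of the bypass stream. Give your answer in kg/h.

772.4 kg/h

All 2807×0.101 = 283.51 kg/h of sucrose reaches F6, so F6 = 283.51/0.157 = 1805.8 kg/h and vapour = 1001.2 kg/h.
The evaporator receives (1−α)·2807 of feed at 0.704 water and removes 0.699 of that water:
0.699×0.704×(1−α)×2807 = 1001.2
(1−α) = 1001.2/1381.3 = 0.7248;  α = 0.2752.
Bypass flow = 0.2752×2807 = 772.39 kg/h.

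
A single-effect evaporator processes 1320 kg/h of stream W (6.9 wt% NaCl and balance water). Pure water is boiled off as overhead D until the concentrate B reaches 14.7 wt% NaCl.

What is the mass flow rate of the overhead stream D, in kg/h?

700.4 kg/h

NaCl is conserved: 1320×0.069 = 91.08 kg/h all reports to the concentrate.
Concentrate = 91.08/(target fraction) = 619.59 kg/h.
Overhead = 1320 − 619.59 = 700.41 kg/h.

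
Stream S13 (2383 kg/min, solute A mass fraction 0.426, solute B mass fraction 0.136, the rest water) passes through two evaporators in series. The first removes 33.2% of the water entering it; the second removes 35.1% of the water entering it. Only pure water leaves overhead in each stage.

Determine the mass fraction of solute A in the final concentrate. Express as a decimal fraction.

0.567

water in feed = 2383×0.438 = 1043.8 kg/min.
After stage 1: water left = (1−0.332)×1043.8 = 697.23; stream total = 2036.5 kg/min.
After stage 2: water left = (1−0.351)×697.23 = 452.5; final concentrate = 1791.7 kg/min.
solute A fraction = 1015.2/1791.7 = 0.567.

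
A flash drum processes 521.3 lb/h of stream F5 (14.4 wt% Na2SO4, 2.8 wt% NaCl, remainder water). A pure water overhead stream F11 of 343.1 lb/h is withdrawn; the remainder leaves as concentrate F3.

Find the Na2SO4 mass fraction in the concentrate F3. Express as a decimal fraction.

Na2SO4 is not removed: 521.3×0.144 = 75.067 lb/h of Na2SO4 enters F3.
Concentrate = 521.3 − 343.1 = 178.2 lb/h.
Mass fraction = 75.067/178.2 = 0.4213.

0.4213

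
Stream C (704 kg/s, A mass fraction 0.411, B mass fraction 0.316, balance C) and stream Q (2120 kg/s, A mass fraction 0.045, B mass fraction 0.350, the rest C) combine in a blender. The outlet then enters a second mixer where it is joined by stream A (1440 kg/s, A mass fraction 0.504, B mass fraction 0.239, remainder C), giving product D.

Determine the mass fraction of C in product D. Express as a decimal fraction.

0.433

Overall, product flow = 4264 kg/s.
C in = 704×0.273 + 2120×0.605 + 1440×0.257 = 1844.9 kg/s.
C fraction in D = 0.433.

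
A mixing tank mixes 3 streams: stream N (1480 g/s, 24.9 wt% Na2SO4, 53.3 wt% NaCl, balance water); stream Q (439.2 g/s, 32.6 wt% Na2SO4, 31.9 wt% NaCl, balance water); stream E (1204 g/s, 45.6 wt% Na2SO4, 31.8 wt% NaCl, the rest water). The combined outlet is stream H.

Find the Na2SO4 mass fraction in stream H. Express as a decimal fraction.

Total flow out = 1480 + 439.2 + 1204 = 3123.2 g/s.
Na2SO4 in = 1480×0.249 + 439.2×0.326 + 1204×0.456 = 1060.7 g/s.
Na2SO4 mass fraction in H = 1060.7/3123.2 = 0.340.

0.340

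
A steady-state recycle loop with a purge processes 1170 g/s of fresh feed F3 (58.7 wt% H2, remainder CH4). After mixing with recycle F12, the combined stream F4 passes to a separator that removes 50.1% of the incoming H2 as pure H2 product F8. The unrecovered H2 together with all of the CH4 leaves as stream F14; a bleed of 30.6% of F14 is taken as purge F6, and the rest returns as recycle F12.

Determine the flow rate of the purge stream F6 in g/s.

643.6 g/s

CH4 enters only via F3 and leaves only via the purge: 1170×0.413 = 0.306×(CH4 in F14), and the separator passes all CH4, so CH4 in F4 = CH4 in F14 = 1579.1 g/s.
H2 in F4: m_A = 1170×0.587 + (1−0.306)·(1−0.501)·m_A, so m_A = 686.79/0.6537 = 1050.6 g/s.
F14 = (1−0.501)×1050.6 + 1579.1 = 2103.4 g/s.
Purge F6 = 0.306×2103.4 = 643.63 g/s.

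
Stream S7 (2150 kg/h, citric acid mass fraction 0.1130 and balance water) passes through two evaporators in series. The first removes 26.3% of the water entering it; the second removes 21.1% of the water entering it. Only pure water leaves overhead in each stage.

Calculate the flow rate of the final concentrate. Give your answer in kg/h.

water in feed = 2150×0.887 = 1907 kg/h.
After stage 1: water left = (1−0.263)×1907 = 1405.5; stream total = 1648.4 kg/h.
After stage 2: water left = (1−0.211)×1405.5 = 1108.9; final concentrate = 1351.9 kg/h.

1352 kg/h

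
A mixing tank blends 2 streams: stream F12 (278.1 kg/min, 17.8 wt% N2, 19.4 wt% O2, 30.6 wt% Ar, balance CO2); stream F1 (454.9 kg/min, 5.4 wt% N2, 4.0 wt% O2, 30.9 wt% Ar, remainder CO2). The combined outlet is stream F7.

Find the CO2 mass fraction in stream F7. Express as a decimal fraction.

Total flow out = 278.1 + 454.9 = 733 kg/min.
CO2 in = 278.1×0.322 + 454.9×0.597 = 361.12 kg/min.
CO2 mass fraction in F7 = 361.12/733 = 0.493.

0.493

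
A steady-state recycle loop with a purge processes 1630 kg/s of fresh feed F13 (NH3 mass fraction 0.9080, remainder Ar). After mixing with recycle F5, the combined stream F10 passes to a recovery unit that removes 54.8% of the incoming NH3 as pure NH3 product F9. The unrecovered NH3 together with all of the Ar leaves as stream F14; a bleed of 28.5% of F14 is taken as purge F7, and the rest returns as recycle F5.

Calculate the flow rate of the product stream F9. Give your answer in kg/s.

NH3 in F10: m_A = 1630×0.908 + (1−0.285)·(1−0.548)·m_A, so m_A = 1480/0.6768 = 2186.8 kg/s.
Product F9 = 0.548×2186.8 = 1198.3 kg/s.

1198 kg/s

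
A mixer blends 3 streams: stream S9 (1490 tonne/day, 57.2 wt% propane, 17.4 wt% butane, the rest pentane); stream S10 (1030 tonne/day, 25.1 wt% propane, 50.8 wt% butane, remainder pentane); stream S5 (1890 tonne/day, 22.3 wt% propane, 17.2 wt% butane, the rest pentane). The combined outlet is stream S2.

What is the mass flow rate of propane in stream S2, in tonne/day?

1532 tonne/day

propane out = propane in = 1490×0.572 + 1030×0.251 + 1890×0.223 = 1532.3 tonne/day.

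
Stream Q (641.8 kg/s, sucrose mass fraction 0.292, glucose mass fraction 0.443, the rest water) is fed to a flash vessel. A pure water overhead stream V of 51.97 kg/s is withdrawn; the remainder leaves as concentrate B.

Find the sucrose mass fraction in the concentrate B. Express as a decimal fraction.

0.318

sucrose is not removed: 641.8×0.292 = 187.41 kg/s of sucrose enters B.
Concentrate = 641.8 − 51.97 = 589.83 kg/s.
Mass fraction = 187.41/589.83 = 0.318.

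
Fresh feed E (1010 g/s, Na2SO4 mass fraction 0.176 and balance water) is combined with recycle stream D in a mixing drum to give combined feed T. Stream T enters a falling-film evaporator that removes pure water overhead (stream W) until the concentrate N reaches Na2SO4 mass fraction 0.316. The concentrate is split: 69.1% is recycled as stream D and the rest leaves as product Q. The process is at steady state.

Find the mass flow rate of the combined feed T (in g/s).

Overall Na2SO4 balance (none leaves overhead): Na2SO4 in fresh feed = Na2SO4 in product, i.e. 1010×0.176 = (1−0.691)·N·0.316.
N = 177.76/(0.316×0.309) = 1820.5 g/s.
Recycle D = 0.691×1820.5 = 1258 g/s.
Combined feed T = 1010 + 1258 = 2268 g/s.

2268 g/s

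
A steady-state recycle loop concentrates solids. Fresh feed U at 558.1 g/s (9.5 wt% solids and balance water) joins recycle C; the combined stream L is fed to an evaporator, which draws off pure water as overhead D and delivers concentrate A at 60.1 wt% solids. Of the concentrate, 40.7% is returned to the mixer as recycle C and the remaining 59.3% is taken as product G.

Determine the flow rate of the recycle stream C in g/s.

60.55 g/s

Overall solids balance (none leaves overhead): solids in fresh feed = solids in product, i.e. 558.1×0.095 = (1−0.407)·A·0.601.
A = 53.02/(0.601×0.593) = 148.77 g/s.
Recycle C = 0.407×148.77 = 60.548 g/s.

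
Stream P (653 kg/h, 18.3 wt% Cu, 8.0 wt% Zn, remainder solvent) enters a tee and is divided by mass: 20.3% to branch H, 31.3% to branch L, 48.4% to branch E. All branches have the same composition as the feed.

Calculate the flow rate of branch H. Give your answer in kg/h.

Branch H flow = 0.203×653 = 132.56 kg/h.

132.6 kg/h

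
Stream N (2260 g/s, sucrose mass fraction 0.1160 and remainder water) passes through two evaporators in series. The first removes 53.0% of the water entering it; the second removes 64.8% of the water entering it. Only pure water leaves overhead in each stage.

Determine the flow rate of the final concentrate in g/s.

592.7 g/s

water in feed = 2260×0.884 = 1997.8 g/s.
After stage 1: water left = (1−0.530)×1997.8 = 938.98; stream total = 1201.1 g/s.
After stage 2: water left = (1−0.648)×938.98 = 330.52; final concentrate = 592.68 g/s.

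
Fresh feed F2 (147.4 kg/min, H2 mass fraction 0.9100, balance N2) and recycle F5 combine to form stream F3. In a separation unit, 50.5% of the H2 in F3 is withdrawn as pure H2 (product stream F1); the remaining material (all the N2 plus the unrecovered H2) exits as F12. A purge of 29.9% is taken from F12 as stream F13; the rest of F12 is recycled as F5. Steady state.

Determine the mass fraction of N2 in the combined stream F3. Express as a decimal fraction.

0.1776

N2 enters only via F2 and leaves only via the purge: 147.4×0.090 = 0.299×(N2 in F12), and the separation unit passes all N2, so N2 in F3 = N2 in F12 = 44.368 kg/min.
H2 in F3: m_A = 147.4×0.910 + (1−0.299)·(1−0.505)·m_A, so m_A = 134.13/0.6530 = 205.41 kg/min.
F3 = 205.41 + 44.368 = 249.78 kg/min.
N2 fraction in F3 = 44.368/249.78 = 0.1776.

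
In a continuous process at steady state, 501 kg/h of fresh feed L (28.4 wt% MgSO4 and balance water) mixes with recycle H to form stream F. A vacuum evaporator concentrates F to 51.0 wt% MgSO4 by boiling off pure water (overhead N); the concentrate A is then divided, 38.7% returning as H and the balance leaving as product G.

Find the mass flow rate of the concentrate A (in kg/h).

455.1 kg/h

Overall MgSO4 balance (none leaves overhead): MgSO4 in fresh feed = MgSO4 in product, i.e. 501×0.284 = (1−0.387)·A·0.510.
A = 142.28/(0.510×0.613) = 455.12 kg/h.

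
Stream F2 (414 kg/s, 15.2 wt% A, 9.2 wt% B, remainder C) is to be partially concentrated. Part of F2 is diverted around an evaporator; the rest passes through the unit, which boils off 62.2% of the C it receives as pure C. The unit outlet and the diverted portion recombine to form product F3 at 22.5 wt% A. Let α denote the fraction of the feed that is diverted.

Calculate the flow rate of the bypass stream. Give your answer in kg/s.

128.4 kg/s

All 414×0.152 = 62.928 kg/s of A reaches F3, so F3 = 62.928/0.225 = 279.68 kg/s and vapour = 134.32 kg/s.
The evaporator receives (1−α)·414 of feed at 0.756 C and removes 0.622 of that C:
0.622×0.756×(1−α)×414 = 134.32
(1−α) = 134.32/194.68 = 0.6900;  α = 0.3100.
Bypass flow = 0.3100×414 = 128.35 kg/s.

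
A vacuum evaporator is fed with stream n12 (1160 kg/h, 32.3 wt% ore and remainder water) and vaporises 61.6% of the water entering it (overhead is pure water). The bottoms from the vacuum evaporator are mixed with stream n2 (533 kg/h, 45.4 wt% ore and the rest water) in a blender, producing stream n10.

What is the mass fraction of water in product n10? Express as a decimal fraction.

Vapour removed = 0.616×0.677×1160 = 483.76 kg/h; concentrate = 676.24 kg/h.
water reaching the mixer = 301.56 (from concentrate) + 533×0.546 = 592.58 kg/h.
Product flow = 676.24 + 533 = 1209.2 kg/h; water fraction = 0.490.

0.490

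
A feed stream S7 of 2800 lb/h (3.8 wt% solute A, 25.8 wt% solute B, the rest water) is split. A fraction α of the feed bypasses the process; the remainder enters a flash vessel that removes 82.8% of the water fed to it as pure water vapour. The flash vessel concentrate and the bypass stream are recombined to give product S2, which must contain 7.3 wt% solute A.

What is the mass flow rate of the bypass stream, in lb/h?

All 2800×0.038 = 106.4 lb/h of solute A reaches S2, so S2 = 106.4/0.073 = 1457.5 lb/h and vapour = 1342.5 lb/h.
The evaporator receives (1−α)·2800 of feed at 0.704 water and removes 0.828 of that water:
0.828×0.704×(1−α)×2800 = 1342.5
(1−α) = 1342.5/1632.2 = 0.8225;  α = 0.1775.
Bypass flow = 0.1775×2800 = 496.97 lb/h.

497 lb/h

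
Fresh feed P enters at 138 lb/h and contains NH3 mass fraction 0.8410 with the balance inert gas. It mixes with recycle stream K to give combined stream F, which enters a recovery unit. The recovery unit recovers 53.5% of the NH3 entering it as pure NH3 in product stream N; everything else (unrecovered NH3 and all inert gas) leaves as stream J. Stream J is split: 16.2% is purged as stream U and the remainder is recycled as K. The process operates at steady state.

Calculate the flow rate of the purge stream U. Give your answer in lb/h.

36.27 lb/h

inert gas enters only via P and leaves only via the purge: 138×0.159 = 0.162×(inert gas in J), and the recovery unit passes all inert gas, so inert gas in F = inert gas in J = 135.44 lb/h.
NH3 in F: m_A = 138×0.841 + (1−0.162)·(1−0.535)·m_A, so m_A = 116.06/0.6103 = 190.16 lb/h.
J = (1−0.535)×190.16 + 135.44 = 223.87 lb/h.
Purge U = 0.162×223.87 = 36.266 lb/h.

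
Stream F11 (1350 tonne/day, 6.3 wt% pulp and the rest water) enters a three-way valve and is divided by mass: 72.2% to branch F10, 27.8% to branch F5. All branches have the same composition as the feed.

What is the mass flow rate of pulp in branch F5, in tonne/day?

Branch F5 total = 0.278×1350 = 375.3 tonne/day.
pulp in F5 = 0.063×375.3 = 23.644 tonne/day.

23.64 tonne/day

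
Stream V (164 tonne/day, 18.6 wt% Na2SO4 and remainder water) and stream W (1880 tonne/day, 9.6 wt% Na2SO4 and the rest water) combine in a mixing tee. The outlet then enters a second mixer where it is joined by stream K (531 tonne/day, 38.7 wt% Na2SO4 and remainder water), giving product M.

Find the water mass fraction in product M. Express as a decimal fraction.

0.838

Overall, product flow = 2575 tonne/day.
water in = 164×0.814 + 1880×0.904 + 531×0.613 = 2158.5 tonne/day.
water fraction in M = 0.838.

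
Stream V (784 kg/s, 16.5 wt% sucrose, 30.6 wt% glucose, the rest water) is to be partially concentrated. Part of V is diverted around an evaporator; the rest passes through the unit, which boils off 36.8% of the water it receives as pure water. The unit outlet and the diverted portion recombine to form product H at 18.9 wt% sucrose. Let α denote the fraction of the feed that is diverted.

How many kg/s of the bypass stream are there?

272.6 kg/s

All 784×0.165 = 129.36 kg/s of sucrose reaches H, so H = 129.36/0.189 = 684.44 kg/s and vapour = 99.556 kg/s.
The evaporator receives (1−α)·784 of feed at 0.529 water and removes 0.368 of that water:
0.368×0.529×(1−α)×784 = 99.556
(1−α) = 99.556/152.62 = 0.6523;  α = 0.3477.
Bypass flow = 0.3477×784 = 272.6 kg/s.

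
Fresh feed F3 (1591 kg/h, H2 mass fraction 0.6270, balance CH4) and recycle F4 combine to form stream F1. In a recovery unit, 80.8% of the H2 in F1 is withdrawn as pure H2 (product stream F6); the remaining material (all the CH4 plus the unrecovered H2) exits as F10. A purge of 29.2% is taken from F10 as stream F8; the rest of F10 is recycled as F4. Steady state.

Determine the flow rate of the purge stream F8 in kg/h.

658.2 kg/h

CH4 enters only via F3 and leaves only via the purge: 1591×0.373 = 0.292×(CH4 in F10), and the recovery unit passes all CH4, so CH4 in F1 = CH4 in F10 = 2032.3 kg/h.
H2 in F1: m_A = 1591×0.627 + (1−0.292)·(1−0.808)·m_A, so m_A = 997.56/0.8641 = 1154.5 kg/h.
F10 = (1−0.808)×1154.5 + 2032.3 = 2254 kg/h.
Purge F8 = 0.292×2254 = 658.17 kg/h.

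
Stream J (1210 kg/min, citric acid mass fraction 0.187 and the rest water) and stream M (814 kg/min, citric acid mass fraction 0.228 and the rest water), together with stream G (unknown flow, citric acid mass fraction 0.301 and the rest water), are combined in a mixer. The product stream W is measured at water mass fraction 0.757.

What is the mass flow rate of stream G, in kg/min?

1379 kg/min

Let G be the unknown flow. Total out = 2024 + G.
water balance: 1612.1 + 0.699·G = 0.757·(2024 + G)
(0.699 − 0.757)·G = 0.757×2024 − 1612.1 = -79.97
G = -79.97 / -0.058 = 1378.8 kg/min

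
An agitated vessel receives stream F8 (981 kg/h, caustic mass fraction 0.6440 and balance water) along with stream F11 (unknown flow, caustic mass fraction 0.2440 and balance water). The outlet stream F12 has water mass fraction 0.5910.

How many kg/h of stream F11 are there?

1397 kg/h

Let F11 be the unknown flow. Total out = 981 + F11.
water balance: 349.24 + 0.756·F11 = 0.591·(981 + F11)
(0.756 − 0.591)·F11 = 0.591×981 − 349.24 = 230.53
F11 = 230.53 / 0.165 = 1397.2 kg/h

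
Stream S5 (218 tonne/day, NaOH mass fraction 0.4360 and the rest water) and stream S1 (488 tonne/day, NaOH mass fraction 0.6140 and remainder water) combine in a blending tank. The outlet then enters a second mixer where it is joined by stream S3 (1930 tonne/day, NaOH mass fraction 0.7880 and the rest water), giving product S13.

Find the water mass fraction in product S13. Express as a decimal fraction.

Overall, product flow = 2636 tonne/day.
water in = 218×0.564 + 488×0.386 + 1930×0.212 = 720.48 tonne/day.
water fraction in S13 = 0.2733.

0.2733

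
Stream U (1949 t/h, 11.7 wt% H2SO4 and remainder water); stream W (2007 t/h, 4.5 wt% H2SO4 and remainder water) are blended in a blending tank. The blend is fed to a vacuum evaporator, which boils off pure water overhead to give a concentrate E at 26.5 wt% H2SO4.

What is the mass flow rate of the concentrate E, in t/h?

1201 t/h

H2SO4 entering = 1949×0.117 + 2007×0.045 = 318.35 t/h.
All H2SO4 reports to E, so E = 318.35/0.265 = 1201.3 t/h.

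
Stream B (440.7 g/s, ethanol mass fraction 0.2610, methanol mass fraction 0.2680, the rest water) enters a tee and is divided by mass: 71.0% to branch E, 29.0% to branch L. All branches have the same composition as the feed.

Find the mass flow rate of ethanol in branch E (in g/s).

81.67 g/s

Branch E total = 0.710×440.7 = 312.9 g/s.
ethanol in E = 0.261×312.9 = 81.666 g/s.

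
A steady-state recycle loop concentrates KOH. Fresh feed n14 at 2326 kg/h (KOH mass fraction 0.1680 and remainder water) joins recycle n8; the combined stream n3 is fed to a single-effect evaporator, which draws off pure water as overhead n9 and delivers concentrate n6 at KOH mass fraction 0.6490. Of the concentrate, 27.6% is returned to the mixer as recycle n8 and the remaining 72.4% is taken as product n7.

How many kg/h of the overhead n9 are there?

Overall KOH balance (none leaves overhead): KOH in fresh feed = KOH in product, i.e. 2326×0.168 = (1−0.276)·n6·0.649.
n6 = 390.77/(0.649×0.724) = 831.64 kg/h.
Recycle n8 = 0.276×831.64 = 229.53 kg/h.
Combined feed n3 = 2326 + 229.53 = 2555.5 kg/h.
Overhead n9 = n3 − n6 = 2555.5 − 831.64 = 1723.9 kg/h.

1724 kg/h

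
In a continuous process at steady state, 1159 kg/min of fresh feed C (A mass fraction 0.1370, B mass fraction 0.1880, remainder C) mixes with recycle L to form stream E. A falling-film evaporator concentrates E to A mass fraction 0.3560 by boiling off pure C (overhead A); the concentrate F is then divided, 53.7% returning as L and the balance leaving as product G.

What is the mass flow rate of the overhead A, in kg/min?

Overall A balance (none leaves overhead): A in fresh feed = A in product, i.e. 1159×0.137 = (1−0.537)·F·0.356.
F = 158.78/(0.356×0.463) = 963.33 kg/min.
Recycle L = 0.537×963.33 = 517.31 kg/min.
Combined feed E = 1159 + 517.31 = 1676.3 kg/min.
Overhead A = E − F = 1676.3 − 963.33 = 712.98 kg/min.

713 kg/min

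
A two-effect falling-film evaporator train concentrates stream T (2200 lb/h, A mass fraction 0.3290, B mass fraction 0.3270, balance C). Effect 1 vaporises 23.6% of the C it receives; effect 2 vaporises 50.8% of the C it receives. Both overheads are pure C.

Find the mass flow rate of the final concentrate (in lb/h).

C in feed = 2200×0.344 = 756.8 lb/h.
After stage 1: C left = (1−0.236)×756.8 = 578.2; stream total = 2021.4 lb/h.
After stage 2: C left = (1−0.508)×578.2 = 284.47; final concentrate = 1727.7 lb/h.

1728 lb/h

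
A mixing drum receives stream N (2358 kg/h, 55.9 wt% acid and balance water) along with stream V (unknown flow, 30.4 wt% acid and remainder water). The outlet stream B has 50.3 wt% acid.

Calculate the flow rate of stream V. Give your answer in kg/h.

663.6 kg/h

Let V be the unknown flow. Total out = 2358 + V.
acid balance: 1318.1 + 0.304·V = 0.503·(2358 + V)
(0.304 − 0.503)·V = 0.503×2358 − 1318.1 = -132.05
V = -132.05 / -0.199 = 663.56 kg/h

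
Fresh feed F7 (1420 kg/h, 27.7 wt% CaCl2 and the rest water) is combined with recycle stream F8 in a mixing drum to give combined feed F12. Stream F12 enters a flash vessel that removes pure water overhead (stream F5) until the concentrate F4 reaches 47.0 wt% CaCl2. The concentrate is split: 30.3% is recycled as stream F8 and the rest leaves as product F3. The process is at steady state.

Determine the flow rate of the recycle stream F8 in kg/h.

Overall CaCl2 balance (none leaves overhead): CaCl2 in fresh feed = CaCl2 in product, i.e. 1420×0.277 = (1−0.303)·F4·0.470.
F4 = 393.34/(0.470×0.697) = 1200.7 kg/h.
Recycle F8 = 0.303×1200.7 = 363.81 kg/h.

363.8 kg/h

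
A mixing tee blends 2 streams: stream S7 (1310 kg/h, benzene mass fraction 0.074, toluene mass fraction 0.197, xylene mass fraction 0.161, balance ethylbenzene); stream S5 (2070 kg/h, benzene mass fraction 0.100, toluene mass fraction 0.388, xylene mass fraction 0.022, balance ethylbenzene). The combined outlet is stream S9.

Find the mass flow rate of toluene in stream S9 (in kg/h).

toluene out = toluene in = 1310×0.197 + 2070×0.388 = 1061.2 kg/h.

1061 kg/h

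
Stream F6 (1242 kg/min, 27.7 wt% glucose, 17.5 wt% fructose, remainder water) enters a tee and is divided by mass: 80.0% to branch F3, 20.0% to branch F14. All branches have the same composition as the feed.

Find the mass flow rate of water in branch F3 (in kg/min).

Branch F3 total = 0.800×1242 = 993.6 kg/min.
water in F3 = 0.548×993.6 = 544.49 kg/min.

544.5 kg/min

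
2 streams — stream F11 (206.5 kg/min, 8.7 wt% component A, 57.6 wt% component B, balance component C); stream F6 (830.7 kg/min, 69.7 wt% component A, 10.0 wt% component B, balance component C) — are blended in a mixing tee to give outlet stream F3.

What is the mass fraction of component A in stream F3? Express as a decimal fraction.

0.576

Total flow out = 206.5 + 830.7 = 1037.2 kg/min.
component A in = 206.5×0.087 + 830.7×0.697 = 596.96 kg/min.
component A mass fraction in F3 = 596.96/1037.2 = 0.576.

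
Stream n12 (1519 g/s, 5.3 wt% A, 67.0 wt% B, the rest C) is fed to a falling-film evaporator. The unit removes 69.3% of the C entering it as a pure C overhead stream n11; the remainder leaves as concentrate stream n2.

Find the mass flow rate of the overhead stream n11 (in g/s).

C entering = 1519×0.277 = 420.76 g/s; overhead removed = 0.693×420.76 = 291.59 g/s.

291.6 g/s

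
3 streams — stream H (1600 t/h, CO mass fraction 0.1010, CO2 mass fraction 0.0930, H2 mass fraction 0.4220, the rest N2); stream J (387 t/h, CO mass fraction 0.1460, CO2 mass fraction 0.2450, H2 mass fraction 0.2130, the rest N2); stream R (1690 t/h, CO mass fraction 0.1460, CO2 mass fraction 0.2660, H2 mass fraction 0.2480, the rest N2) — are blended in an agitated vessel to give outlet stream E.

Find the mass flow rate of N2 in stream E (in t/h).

1342 t/h

N2 out = N2 in = 1600×0.384 + 387×0.396 + 1690×0.340 = 1342.3 t/h.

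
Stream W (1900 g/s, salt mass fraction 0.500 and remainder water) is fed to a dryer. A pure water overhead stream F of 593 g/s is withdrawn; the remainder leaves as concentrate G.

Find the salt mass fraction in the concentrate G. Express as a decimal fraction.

salt is not removed: 1900×0.500 = 950 g/s of salt enters G.
Concentrate = 1900 − 593 = 1307 g/s.
Mass fraction = 950/1307 = 0.727.

0.727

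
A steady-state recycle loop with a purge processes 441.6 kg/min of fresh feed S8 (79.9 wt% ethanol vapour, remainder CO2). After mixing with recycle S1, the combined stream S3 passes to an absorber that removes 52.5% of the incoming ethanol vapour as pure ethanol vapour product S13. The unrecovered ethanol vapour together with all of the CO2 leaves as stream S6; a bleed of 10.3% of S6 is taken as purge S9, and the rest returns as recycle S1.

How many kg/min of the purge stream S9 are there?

118.8 kg/min

CO2 enters only via S8 and leaves only via the purge: 441.6×0.201 = 0.103×(CO2 in S6), and the absorber passes all CO2, so CO2 in S3 = CO2 in S6 = 861.76 kg/min.
ethanol vapour in S3: m_A = 441.6×0.799 + (1−0.103)·(1−0.525)·m_A, so m_A = 352.84/0.5739 = 614.78 kg/min.
S6 = (1−0.525)×614.78 + 861.76 = 1153.8 kg/min.
Purge S9 = 0.103×1153.8 = 118.84 kg/min.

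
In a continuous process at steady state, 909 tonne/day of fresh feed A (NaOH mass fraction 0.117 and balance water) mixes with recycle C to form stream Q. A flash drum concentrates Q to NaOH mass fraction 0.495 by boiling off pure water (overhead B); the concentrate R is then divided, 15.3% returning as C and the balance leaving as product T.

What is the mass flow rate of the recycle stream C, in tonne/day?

38.81 tonne/day

Overall NaOH balance (none leaves overhead): NaOH in fresh feed = NaOH in product, i.e. 909×0.117 = (1−0.153)·R·0.495.
R = 106.35/(0.495×0.847) = 253.67 tonne/day.
Recycle C = 0.153×253.67 = 38.811 tonne/day.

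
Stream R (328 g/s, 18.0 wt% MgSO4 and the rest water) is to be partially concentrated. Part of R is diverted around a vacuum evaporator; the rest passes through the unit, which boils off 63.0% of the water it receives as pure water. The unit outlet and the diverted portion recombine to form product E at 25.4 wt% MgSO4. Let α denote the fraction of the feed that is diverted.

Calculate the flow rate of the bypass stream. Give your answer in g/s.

143 g/s

All 328×0.180 = 59.04 g/s of MgSO4 reaches E, so E = 59.04/0.254 = 232.44 g/s and vapour = 95.559 g/s.
The evaporator receives (1−α)·328 of feed at 0.820 water and removes 0.630 of that water:
0.630×0.820×(1−α)×328 = 95.559
(1−α) = 95.559/169.44 = 0.5640;  α = 0.4360.
Bypass flow = 0.4360×328 = 143.02 g/s.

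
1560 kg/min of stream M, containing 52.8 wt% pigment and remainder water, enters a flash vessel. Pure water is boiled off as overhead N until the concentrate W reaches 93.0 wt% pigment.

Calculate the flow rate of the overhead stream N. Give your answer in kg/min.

674.3 kg/min

pigment is conserved: 1560×0.528 = 823.68 kg/min all reports to the concentrate.
Concentrate = 823.68/(target fraction) = 885.68 kg/min.
Overhead = 1560 − 885.68 = 674.32 kg/min.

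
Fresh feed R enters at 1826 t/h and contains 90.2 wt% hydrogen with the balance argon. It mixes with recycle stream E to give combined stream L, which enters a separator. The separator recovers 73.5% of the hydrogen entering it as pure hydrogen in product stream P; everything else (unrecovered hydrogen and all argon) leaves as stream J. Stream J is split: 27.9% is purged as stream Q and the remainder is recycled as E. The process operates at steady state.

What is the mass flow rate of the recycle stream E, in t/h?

851.5 t/h

argon enters only via R and leaves only via the purge: 1826×0.098 = 0.279×(argon in J), and the separator passes all argon, so argon in L = argon in J = 641.39 t/h.
hydrogen in L: m_A = 1826×0.902 + (1−0.279)·(1−0.735)·m_A, so m_A = 1647.1/0.8089 = 2036.1 t/h.
J = (1−0.735)×2036.1 + 641.39 = 1181 t/h.
Recycle E = (1−0.279)×1181 = 851.47 t/h.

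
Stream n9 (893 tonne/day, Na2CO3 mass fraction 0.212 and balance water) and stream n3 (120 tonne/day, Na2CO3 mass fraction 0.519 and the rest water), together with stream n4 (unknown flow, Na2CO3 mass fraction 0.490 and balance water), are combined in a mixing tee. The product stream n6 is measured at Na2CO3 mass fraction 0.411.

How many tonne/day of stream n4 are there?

Let n4 be the unknown flow. Total out = 1013 + n4.
Na2CO3 balance: 251.6 + 0.490·n4 = 0.411·(1013 + n4)
(0.490 − 0.411)·n4 = 0.411×1013 − 251.6 = 164.75
n4 = 164.75 / 0.079 = 2085.4 tonne/day

2085 tonne/day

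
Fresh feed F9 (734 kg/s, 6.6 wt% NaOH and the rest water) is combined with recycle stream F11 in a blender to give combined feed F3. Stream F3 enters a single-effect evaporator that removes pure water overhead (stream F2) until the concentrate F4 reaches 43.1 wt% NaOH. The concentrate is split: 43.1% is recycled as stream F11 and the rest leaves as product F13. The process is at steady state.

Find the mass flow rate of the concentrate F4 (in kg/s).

Overall NaOH balance (none leaves overhead): NaOH in fresh feed = NaOH in product, i.e. 734×0.066 = (1−0.431)·F4·0.431.
F4 = 48.444/(0.431×0.569) = 197.54 kg/s.

197.5 kg/s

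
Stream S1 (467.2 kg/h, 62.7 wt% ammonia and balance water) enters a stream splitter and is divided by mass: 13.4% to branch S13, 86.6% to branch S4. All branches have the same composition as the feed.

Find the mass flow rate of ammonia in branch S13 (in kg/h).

39.25 kg/h

Branch S13 total = 0.134×467.2 = 62.605 kg/h.
ammonia in S13 = 0.627×62.605 = 39.253 kg/h.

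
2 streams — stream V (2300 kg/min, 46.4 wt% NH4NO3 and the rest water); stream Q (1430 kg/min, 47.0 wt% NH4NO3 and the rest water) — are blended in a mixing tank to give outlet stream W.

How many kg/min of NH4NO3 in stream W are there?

NH4NO3 out = NH4NO3 in = 2300×0.464 + 1430×0.470 = 1739.3 kg/min.

1739 kg/min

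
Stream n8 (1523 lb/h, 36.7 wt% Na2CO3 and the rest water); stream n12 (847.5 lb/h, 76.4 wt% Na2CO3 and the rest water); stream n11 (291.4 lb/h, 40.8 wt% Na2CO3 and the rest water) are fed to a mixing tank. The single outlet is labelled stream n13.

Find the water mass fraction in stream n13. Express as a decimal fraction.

0.5021

Total flow out = 1523 + 847.5 + 291.4 = 2661.9 lb/h.
water in = 1523×0.633 + 847.5×0.236 + 291.4×0.592 = 1336.6 lb/h.
water mass fraction in n13 = 1336.6/2661.9 = 0.5021.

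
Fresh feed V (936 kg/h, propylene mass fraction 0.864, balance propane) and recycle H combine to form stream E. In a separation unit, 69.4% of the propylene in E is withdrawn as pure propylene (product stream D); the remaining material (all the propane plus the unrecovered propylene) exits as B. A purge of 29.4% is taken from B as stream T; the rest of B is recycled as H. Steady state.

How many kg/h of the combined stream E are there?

propane enters only via V and leaves only via the purge: 936×0.136 = 0.294×(propane in B), and the separation unit passes all propane, so propane in E = propane in B = 432.98 kg/h.
propylene in E: m_A = 936×0.864 + (1−0.294)·(1−0.694)·m_A, so m_A = 808.7/0.7840 = 1031.6 kg/h.
E = 1031.6 + 432.98 = 1464.5 kg/h.

1465 kg/h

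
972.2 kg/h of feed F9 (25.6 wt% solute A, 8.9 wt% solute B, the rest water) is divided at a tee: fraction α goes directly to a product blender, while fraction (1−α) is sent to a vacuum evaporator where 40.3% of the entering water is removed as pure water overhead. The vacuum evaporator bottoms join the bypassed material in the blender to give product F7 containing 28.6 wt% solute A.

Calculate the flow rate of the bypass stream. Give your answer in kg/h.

All 972.2×0.256 = 248.88 kg/h of solute A reaches F7, so F7 = 248.88/0.286 = 870.22 kg/h and vapour = 101.98 kg/h.
The evaporator receives (1−α)·972.2 of feed at 0.655 water and removes 0.403 of that water:
0.403×0.655×(1−α)×972.2 = 101.98
(1−α) = 101.98/256.63 = 0.3974;  α = 0.6026.
Bypass flow = 0.6026×972.2 = 585.86 kg/h.

585.9 kg/h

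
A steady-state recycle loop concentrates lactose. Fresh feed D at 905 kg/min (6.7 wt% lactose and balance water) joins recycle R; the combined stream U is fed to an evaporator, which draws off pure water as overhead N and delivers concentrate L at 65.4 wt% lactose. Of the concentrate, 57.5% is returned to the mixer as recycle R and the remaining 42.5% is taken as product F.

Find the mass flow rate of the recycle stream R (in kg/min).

125.4 kg/min

Overall lactose balance (none leaves overhead): lactose in fresh feed = lactose in product, i.e. 905×0.067 = (1−0.575)·L·0.654.
L = 60.635/(0.654×0.425) = 218.15 kg/min.
Recycle R = 0.575×218.15 = 125.44 kg/min.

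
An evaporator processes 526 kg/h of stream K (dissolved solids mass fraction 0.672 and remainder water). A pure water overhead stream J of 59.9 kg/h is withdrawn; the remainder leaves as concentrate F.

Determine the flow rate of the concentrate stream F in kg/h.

466.1 kg/h

Concentrate = 526 − 59.9 = 466.1 kg/h.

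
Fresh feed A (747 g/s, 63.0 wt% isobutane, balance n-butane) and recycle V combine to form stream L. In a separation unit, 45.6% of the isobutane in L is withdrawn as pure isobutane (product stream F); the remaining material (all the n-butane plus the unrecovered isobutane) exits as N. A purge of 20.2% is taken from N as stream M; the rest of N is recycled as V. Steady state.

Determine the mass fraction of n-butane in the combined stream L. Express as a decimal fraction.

0.622

n-butane enters only via A and leaves only via the purge: 747×0.370 = 0.202×(n-butane in N), and the separation unit passes all n-butane, so n-butane in L = n-butane in N = 1368.3 g/s.
isobutane in L: m_A = 747×0.630 + (1−0.202)·(1−0.456)·m_A, so m_A = 470.61/0.5659 = 831.63 g/s.
L = 831.63 + 1368.3 = 2199.9 g/s.
n-butane fraction in L = 1368.3/2199.9 = 0.622.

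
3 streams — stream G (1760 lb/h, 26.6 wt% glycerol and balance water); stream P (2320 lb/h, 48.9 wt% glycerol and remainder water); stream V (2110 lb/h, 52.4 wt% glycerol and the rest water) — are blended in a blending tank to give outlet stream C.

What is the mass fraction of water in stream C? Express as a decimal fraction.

0.562

Total flow out = 1760 + 2320 + 2110 = 6190 lb/h.
water in = 1760×0.734 + 2320×0.511 + 2110×0.476 = 3481.7 lb/h.
water mass fraction in C = 3481.7/6190 = 0.562.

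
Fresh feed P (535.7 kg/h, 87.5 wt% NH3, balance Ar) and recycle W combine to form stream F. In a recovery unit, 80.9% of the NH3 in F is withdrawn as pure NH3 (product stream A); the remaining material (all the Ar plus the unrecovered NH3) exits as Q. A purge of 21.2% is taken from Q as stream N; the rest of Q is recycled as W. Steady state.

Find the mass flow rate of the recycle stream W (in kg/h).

Ar enters only via P and leaves only via the purge: 535.7×0.125 = 0.212×(Ar in Q), and the recovery unit passes all Ar, so Ar in F = Ar in Q = 315.86 kg/h.
NH3 in F: m_A = 535.7×0.875 + (1−0.212)·(1−0.809)·m_A, so m_A = 468.74/0.8495 = 551.79 kg/h.
Q = (1−0.809)×551.79 + 315.86 = 421.25 kg/h.
Recycle W = (1−0.212)×421.25 = 331.95 kg/h.

331.9 kg/h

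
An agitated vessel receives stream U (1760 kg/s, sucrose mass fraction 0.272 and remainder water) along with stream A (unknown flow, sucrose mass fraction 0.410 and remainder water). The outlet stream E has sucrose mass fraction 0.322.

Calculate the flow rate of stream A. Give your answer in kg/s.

Let A be the unknown flow. Total out = 1760 + A.
sucrose balance: 478.72 + 0.410·A = 0.322·(1760 + A)
(0.410 − 0.322)·A = 0.322×1760 − 478.72 = 88
A = 88 / 0.088 = 1000 kg/s

1000 kg/s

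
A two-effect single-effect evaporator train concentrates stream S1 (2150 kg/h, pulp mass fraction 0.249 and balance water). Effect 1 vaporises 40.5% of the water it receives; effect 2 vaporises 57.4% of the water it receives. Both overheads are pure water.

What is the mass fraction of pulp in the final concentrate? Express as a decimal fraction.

water in feed = 2150×0.751 = 1614.7 kg/h.
After stage 1: water left = (1−0.405)×1614.7 = 960.72; stream total = 1496.1 kg/h.
After stage 2: water left = (1−0.574)×960.72 = 409.27; final concentrate = 944.62 kg/h.
pulp fraction = 535.35/944.62 = 0.567.

0.567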